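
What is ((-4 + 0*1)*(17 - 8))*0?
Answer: 0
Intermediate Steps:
((-4 + 0*1)*(17 - 8))*0 = ((-4 + 0)*9)*0 = -4*9*0 = -36*0 = 0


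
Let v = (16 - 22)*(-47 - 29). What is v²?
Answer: 207936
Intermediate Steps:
v = 456 (v = -6*(-76) = 456)
v² = 456² = 207936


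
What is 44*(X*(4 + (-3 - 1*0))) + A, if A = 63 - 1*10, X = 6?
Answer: 317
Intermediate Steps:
A = 53 (A = 63 - 10 = 53)
44*(X*(4 + (-3 - 1*0))) + A = 44*(6*(4 + (-3 - 1*0))) + 53 = 44*(6*(4 + (-3 + 0))) + 53 = 44*(6*(4 - 3)) + 53 = 44*(6*1) + 53 = 44*6 + 53 = 264 + 53 = 317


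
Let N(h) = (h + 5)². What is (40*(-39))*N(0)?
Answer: -39000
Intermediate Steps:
N(h) = (5 + h)²
(40*(-39))*N(0) = (40*(-39))*(5 + 0)² = -1560*5² = -1560*25 = -39000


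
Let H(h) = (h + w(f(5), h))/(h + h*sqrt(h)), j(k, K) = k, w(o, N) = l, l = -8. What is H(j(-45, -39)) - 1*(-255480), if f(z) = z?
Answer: 528843653/2070 - 53*I*sqrt(5)/690 ≈ 2.5548e+5 - 0.17176*I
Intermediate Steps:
w(o, N) = -8
H(h) = (-8 + h)/(h + h**(3/2)) (H(h) = (h - 8)/(h + h*sqrt(h)) = (-8 + h)/(h + h**(3/2)))
H(j(-45, -39)) - 1*(-255480) = (-8 - 45)/(-45 + (-45)**(3/2)) - 1*(-255480) = -53/(-45 - 135*I*sqrt(5)) + 255480 = 255480 - 53/(-45 - 135*I*sqrt(5))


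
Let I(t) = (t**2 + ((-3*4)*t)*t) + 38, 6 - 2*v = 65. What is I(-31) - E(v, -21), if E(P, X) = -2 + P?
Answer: -21003/2 ≈ -10502.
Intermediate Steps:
v = -59/2 (v = 3 - 1/2*65 = 3 - 65/2 = -59/2 ≈ -29.500)
I(t) = 38 - 11*t**2 (I(t) = (t**2 + (-12*t)*t) + 38 = (t**2 - 12*t**2) + 38 = -11*t**2 + 38 = 38 - 11*t**2)
I(-31) - E(v, -21) = (38 - 11*(-31)**2) - (-2 - 59/2) = (38 - 11*961) - 1*(-63/2) = (38 - 10571) + 63/2 = -10533 + 63/2 = -21003/2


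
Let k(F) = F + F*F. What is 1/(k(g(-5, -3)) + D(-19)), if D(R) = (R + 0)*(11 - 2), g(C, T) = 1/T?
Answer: -9/1541 ≈ -0.0058404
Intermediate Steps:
D(R) = 9*R (D(R) = R*9 = 9*R)
k(F) = F + F**2
1/(k(g(-5, -3)) + D(-19)) = 1/((1 + 1/(-3))/(-3) + 9*(-19)) = 1/(-(1 - 1/3)/3 - 171) = 1/(-1/3*2/3 - 171) = 1/(-2/9 - 171) = 1/(-1541/9) = -9/1541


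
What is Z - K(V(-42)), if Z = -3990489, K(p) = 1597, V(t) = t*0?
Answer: -3992086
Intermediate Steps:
V(t) = 0
Z - K(V(-42)) = -3990489 - 1*1597 = -3990489 - 1597 = -3992086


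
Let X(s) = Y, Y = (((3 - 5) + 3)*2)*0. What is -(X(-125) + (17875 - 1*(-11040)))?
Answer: -28915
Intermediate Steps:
Y = 0 (Y = ((-2 + 3)*2)*0 = (1*2)*0 = 2*0 = 0)
X(s) = 0
-(X(-125) + (17875 - 1*(-11040))) = -(0 + (17875 - 1*(-11040))) = -(0 + (17875 + 11040)) = -(0 + 28915) = -1*28915 = -28915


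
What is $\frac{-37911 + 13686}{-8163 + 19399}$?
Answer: $- \frac{24225}{11236} \approx -2.156$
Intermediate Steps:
$\frac{-37911 + 13686}{-8163 + 19399} = - \frac{24225}{11236}$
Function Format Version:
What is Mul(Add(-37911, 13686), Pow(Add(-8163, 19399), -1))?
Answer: Rational(-24225, 11236) ≈ -2.1560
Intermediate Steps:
Mul(Add(-37911, 13686), Pow(Add(-8163, 19399), -1)) = Mul(-24225, Pow(11236, -1)) = Mul(-24225, Rational(1, 11236)) = Rational(-24225, 11236)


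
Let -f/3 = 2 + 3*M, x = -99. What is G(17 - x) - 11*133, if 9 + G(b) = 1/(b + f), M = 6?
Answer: -82431/56 ≈ -1472.0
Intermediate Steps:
f = -60 (f = -3*(2 + 3*6) = -3*(2 + 18) = -3*20 = -60)
G(b) = -9 + 1/(-60 + b) (G(b) = -9 + 1/(b - 60) = -9 + 1/(-60 + b))
G(17 - x) - 11*133 = (541 - 9*(17 - 1*(-99)))/(-60 + (17 - 1*(-99))) - 11*133 = (541 - 9*(17 + 99))/(-60 + (17 + 99)) - 1463 = (541 - 9*116)/(-60 + 116) - 1463 = (541 - 1044)/56 - 1463 = (1/56)*(-503) - 1463 = -503/56 - 1463 = -82431/56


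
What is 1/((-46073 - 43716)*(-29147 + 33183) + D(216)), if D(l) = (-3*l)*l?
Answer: -1/362528372 ≈ -2.7584e-9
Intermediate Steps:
D(l) = -3*l²
1/((-46073 - 43716)*(-29147 + 33183) + D(216)) = 1/((-46073 - 43716)*(-29147 + 33183) - 3*216²) = 1/(-89789*4036 - 3*46656) = 1/(-362388404 - 139968) = 1/(-362528372) = -1/362528372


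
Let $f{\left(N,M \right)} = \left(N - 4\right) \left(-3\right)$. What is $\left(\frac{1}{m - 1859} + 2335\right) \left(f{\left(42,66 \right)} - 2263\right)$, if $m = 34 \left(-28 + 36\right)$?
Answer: $- \frac{8808315788}{1587} \approx -5.5503 \cdot 10^{6}$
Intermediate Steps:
$m = 272$ ($m = 34 \cdot 8 = 272$)
$f{\left(N,M \right)} = 12 - 3 N$ ($f{\left(N,M \right)} = \left(-4 + N\right) \left(-3\right) = 12 - 3 N$)
$\left(\frac{1}{m - 1859} + 2335\right) \left(f{\left(42,66 \right)} - 2263\right) = \left(\frac{1}{272 - 1859} + 2335\right) \left(\left(12 - 126\right) - 2263\right) = \left(\frac{1}{-1587} + 2335\right) \left(\left(12 - 126\right) - 2263\right) = \left(- \frac{1}{1587} + 2335\right) \left(-114 - 2263\right) = \frac{3705644}{1587} \left(-2377\right) = - \frac{8808315788}{1587}$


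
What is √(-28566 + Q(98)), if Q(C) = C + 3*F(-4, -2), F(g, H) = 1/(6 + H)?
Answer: I*√113869/2 ≈ 168.72*I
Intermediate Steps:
Q(C) = ¾ + C (Q(C) = C + 3/(6 - 2) = C + 3/4 = C + 3*(¼) = C + ¾ = ¾ + C)
√(-28566 + Q(98)) = √(-28566 + (¾ + 98)) = √(-28566 + 395/4) = √(-113869/4) = I*√113869/2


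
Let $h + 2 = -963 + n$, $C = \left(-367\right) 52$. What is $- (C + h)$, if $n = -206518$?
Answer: $226567$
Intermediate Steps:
$C = -19084$
$h = -207483$ ($h = -2 - 207481 = -207483$)
$- (C + h) = - (-19084 - 207483) = \left(-1\right) \left(-226567\right) = 226567$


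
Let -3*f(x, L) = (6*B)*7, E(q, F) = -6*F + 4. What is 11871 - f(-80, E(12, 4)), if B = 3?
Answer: 11913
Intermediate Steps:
E(q, F) = 4 - 6*F
f(x, L) = -42 (f(x, L) = -6*3*7/3 = -6*7 = -⅓*126 = -42)
11871 - f(-80, E(12, 4)) = 11871 - 1*(-42) = 11871 + 42 = 11913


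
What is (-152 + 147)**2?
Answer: 25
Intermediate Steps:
(-152 + 147)**2 = (-5)**2 = 25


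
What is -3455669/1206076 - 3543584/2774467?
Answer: -13861471219807/3346218061492 ≈ -4.1424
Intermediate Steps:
-3455669/1206076 - 3543584/2774467 = -13861471219807/3346218061492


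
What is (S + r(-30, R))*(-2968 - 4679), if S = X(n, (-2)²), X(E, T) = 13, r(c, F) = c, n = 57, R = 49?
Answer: 129999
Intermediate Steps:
S = 13
(S + r(-30, R))*(-2968 - 4679) = (13 - 30)*(-2968 - 4679) = -17*(-7647) = 129999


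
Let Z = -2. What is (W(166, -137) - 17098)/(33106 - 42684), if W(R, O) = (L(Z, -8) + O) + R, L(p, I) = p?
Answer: 17071/9578 ≈ 1.7823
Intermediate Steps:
W(R, O) = -2 + O + R (W(R, O) = (-2 + O) + R = -2 + O + R)
(W(166, -137) - 17098)/(33106 - 42684) = ((-2 - 137 + 166) - 17098)/(33106 - 42684) = (27 - 17098)/(-9578) = -17071*(-1/9578) = 17071/9578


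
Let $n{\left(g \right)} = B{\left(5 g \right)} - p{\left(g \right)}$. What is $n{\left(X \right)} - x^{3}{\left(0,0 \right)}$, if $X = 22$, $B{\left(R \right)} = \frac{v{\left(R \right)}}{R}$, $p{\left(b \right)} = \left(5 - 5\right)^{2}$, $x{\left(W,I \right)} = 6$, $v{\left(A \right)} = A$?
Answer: $-215$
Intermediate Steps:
$p{\left(b \right)} = 0$ ($p{\left(b \right)} = 0^{2} = 0$)
$B{\left(R \right)} = 1$ ($B{\left(R \right)} = \frac{R}{R} = 1$)
$n{\left(g \right)} = 1$ ($n{\left(g \right)} = 1 - 0 = 1 + 0 = 1$)
$n{\left(X \right)} - x^{3}{\left(0,0 \right)} = 1 - 6^{3} = 1 - 216 = -215$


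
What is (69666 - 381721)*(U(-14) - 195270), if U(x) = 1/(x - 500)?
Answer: 31320579954955/514 ≈ 6.0935e+10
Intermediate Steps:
U(x) = 1/(-500 + x)
(69666 - 381721)*(U(-14) - 195270) = (69666 - 381721)*(1/(-500 - 14) - 195270) = -312055*(1/(-514) - 195270) = -312055*(-1/514 - 195270) = -312055*(-100368781/514) = 31320579954955/514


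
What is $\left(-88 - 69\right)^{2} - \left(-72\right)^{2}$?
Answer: $19465$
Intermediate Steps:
$\left(-88 - 69\right)^{2} - \left(-72\right)^{2} = \left(-157\right)^{2} - 5184 = 24649 - 5184 = 19465$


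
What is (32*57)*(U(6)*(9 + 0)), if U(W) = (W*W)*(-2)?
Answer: -1181952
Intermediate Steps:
U(W) = -2*W² (U(W) = W²*(-2) = -2*W²)
(32*57)*(U(6)*(9 + 0)) = (32*57)*((-2*6²)*(9 + 0)) = 1824*(-2*36*9) = 1824*(-72*9) = 1824*(-648) = -1181952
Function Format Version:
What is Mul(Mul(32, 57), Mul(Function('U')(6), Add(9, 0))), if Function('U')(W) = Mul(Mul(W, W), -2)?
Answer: -1181952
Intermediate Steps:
Function('U')(W) = Mul(-2, Pow(W, 2)) (Function('U')(W) = Mul(Pow(W, 2), -2) = Mul(-2, Pow(W, 2)))
Mul(Mul(32, 57), Mul(Function('U')(6), Add(9, 0))) = Mul(Mul(32, 57), Mul(Mul(-2, Pow(6, 2)), Add(9, 0))) = Mul(1824, Mul(Mul(-2, 36), 9)) = Mul(1824, Mul(-72, 9)) = Mul(1824, -648) = -1181952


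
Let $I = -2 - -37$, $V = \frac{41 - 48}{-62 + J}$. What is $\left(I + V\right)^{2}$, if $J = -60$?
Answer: $\frac{18292729}{14884} \approx 1229.0$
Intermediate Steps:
$V = \frac{7}{122}$ ($V = \frac{41 - 48}{-62 - 60} = - \frac{7}{-122} = \left(-7\right) \left(- \frac{1}{122}\right) = \frac{7}{122} \approx 0.057377$)
$I = 35$ ($I = -2 + 37 = 35$)
$\left(I + V\right)^{2} = \left(35 + \frac{7}{122}\right)^{2} = \left(\frac{4277}{122}\right)^{2} = \frac{18292729}{14884}$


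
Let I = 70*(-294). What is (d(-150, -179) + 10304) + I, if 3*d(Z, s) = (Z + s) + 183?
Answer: -30974/3 ≈ -10325.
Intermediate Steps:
d(Z, s) = 61 + Z/3 + s/3 (d(Z, s) = ((Z + s) + 183)/3 = (183 + Z + s)/3 = 61 + Z/3 + s/3)
I = -20580
(d(-150, -179) + 10304) + I = ((61 + (⅓)*(-150) + (⅓)*(-179)) + 10304) - 20580 = ((61 - 50 - 179/3) + 10304) - 20580 = (-146/3 + 10304) - 20580 = 30766/3 - 20580 = -30974/3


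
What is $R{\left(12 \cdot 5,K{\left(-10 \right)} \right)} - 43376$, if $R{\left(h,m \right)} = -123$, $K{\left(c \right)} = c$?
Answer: $-43499$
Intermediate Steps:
$R{\left(12 \cdot 5,K{\left(-10 \right)} \right)} - 43376 = -123 - 43376 = -43499$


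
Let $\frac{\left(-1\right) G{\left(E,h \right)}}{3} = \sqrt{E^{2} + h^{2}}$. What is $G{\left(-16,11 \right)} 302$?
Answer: $- 906 \sqrt{377} \approx -17591.0$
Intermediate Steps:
$G{\left(E,h \right)} = - 3 \sqrt{E^{2} + h^{2}}$
$G{\left(-16,11 \right)} 302 = - 3 \sqrt{\left(-16\right)^{2} + 11^{2}} \cdot 302 = - 3 \sqrt{256 + 121} \cdot 302 = - 3 \sqrt{377} \cdot 302 = - 906 \sqrt{377}$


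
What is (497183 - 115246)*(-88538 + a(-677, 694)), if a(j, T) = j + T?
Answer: -33809445177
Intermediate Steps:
a(j, T) = T + j
(497183 - 115246)*(-88538 + a(-677, 694)) = (497183 - 115246)*(-88538 + (694 - 677)) = 381937*(-88538 + 17) = 381937*(-88521) = -33809445177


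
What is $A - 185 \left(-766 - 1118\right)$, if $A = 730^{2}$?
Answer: $881440$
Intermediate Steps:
$A = 532900$
$A - 185 \left(-766 - 1118\right) = 532900 - 185 \left(-766 - 1118\right) = 532900 - 185 \left(-1884\right) = 532900 - -348540 = 532900 + 348540 = 881440$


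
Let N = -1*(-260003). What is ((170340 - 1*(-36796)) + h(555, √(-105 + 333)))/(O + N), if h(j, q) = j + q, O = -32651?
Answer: 207691/227352 + √57/113676 ≈ 0.91359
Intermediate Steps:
N = 260003
((170340 - 1*(-36796)) + h(555, √(-105 + 333)))/(O + N) = ((170340 - 1*(-36796)) + (555 + √(-105 + 333)))/(-32651 + 260003) = ((170340 + 36796) + (555 + √228))/227352 = (207136 + (555 + 2*√57))*(1/227352) = (207691 + 2*√57)*(1/227352) = 207691/227352 + √57/113676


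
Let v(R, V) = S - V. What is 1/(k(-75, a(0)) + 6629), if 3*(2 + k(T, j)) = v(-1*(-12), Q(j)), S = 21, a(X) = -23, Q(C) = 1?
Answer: 3/19901 ≈ 0.00015075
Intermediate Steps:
v(R, V) = 21 - V
k(T, j) = 14/3 (k(T, j) = -2 + (21 - 1*1)/3 = -2 + (21 - 1)/3 = -2 + (⅓)*20 = -2 + 20/3 = 14/3)
1/(k(-75, a(0)) + 6629) = 1/(14/3 + 6629) = 1/(19901/3) = 3/19901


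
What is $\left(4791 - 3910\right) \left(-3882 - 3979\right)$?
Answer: $-6925541$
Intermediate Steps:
$\left(4791 - 3910\right) \left(-3882 - 3979\right) = 881 \left(-7861\right) = -6925541$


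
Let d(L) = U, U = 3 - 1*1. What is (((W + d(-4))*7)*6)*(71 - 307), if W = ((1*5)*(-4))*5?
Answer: 971376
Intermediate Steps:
U = 2 (U = 3 - 1 = 2)
W = -100 (W = (5*(-4))*5 = -20*5 = -100)
d(L) = 2
(((W + d(-4))*7)*6)*(71 - 307) = (((-100 + 2)*7)*6)*(71 - 307) = (-98*7*6)*(-236) = -686*6*(-236) = -4116*(-236) = 971376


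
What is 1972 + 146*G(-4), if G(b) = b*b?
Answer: 4308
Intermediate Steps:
G(b) = b²
1972 + 146*G(-4) = 1972 + 146*(-4)² = 1972 + 146*16 = 1972 + 2336 = 4308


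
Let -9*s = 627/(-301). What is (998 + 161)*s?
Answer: 242231/903 ≈ 268.25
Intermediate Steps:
s = 209/903 (s = -209/(3*(-301)) = -209*(-1)/(3*301) = -⅑*(-627/301) = 209/903 ≈ 0.23145)
(998 + 161)*s = (998 + 161)*(209/903) = 1159*(209/903) = 242231/903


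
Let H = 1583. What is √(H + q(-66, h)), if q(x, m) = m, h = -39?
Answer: 2*√386 ≈ 39.294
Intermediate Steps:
√(H + q(-66, h)) = √(1583 - 39) = √1544 = 2*√386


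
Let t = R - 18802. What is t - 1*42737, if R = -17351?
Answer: -78890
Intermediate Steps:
t = -36153 (t = -17351 - 18802 = -36153)
t - 1*42737 = -36153 - 1*42737 = -36153 - 42737 = -78890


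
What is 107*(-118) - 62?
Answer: -12688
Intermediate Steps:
107*(-118) - 62 = -12626 - 62 = -12688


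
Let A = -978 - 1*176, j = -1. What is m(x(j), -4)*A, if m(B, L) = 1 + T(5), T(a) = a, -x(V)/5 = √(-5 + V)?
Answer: -6924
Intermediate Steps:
x(V) = -5*√(-5 + V)
m(B, L) = 6 (m(B, L) = 1 + 5 = 6)
A = -1154 (A = -978 - 176 = -1154)
m(x(j), -4)*A = 6*(-1154) = -6924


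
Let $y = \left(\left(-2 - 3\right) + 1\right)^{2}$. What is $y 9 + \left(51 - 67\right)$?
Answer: $128$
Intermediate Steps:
$y = 16$ ($y = \left(\left(-2 - 3\right) + 1\right)^{2} = \left(-5 + 1\right)^{2} = \left(-4\right)^{2} = 16$)
$y 9 + \left(51 - 67\right) = 16 \cdot 9 + \left(51 - 67\right) = 144 - 16 = 128$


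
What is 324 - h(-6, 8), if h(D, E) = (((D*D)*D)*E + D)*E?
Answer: 14196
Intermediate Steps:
h(D, E) = E*(D + E*D**3) (h(D, E) = ((D**2*D)*E + D)*E = (D**3*E + D)*E = (E*D**3 + D)*E = (D + E*D**3)*E = E*(D + E*D**3))
324 - h(-6, 8) = 324 - (-6)*8*(1 + 8*(-6)**2) = 324 - (-6)*8*(1 + 8*36) = 324 - (-6)*8*(1 + 288) = 324 - (-6)*8*289 = 324 - 1*(-13872) = 324 + 13872 = 14196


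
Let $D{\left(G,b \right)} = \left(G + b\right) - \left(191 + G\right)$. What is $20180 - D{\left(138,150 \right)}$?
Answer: $20221$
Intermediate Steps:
$D{\left(G,b \right)} = -191 + b$
$20180 - D{\left(138,150 \right)} = 20180 - \left(-191 + 150\right) = 20180 - -41 = 20180 + 41 = 20221$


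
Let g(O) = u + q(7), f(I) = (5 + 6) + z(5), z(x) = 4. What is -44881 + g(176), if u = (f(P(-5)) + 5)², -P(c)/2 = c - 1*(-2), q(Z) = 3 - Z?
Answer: -44485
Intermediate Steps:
P(c) = -4 - 2*c (P(c) = -2*(c - 1*(-2)) = -2*(c + 2) = -2*(2 + c) = -4 - 2*c)
f(I) = 15 (f(I) = (5 + 6) + 4 = 11 + 4 = 15)
u = 400 (u = (15 + 5)² = 20² = 400)
g(O) = 396 (g(O) = 400 + (3 - 1*7) = 400 + (3 - 7) = 400 - 4 = 396)
-44881 + g(176) = -44881 + 396 = -44485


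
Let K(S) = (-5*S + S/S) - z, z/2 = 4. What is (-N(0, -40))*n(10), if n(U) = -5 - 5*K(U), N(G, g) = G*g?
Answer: 0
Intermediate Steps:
z = 8 (z = 2*4 = 8)
K(S) = -7 - 5*S (K(S) = (-5*S + S/S) - 1*8 = (-5*S + 1) - 8 = (1 - 5*S) - 8 = -7 - 5*S)
n(U) = 30 + 25*U (n(U) = -5 - 5*(-7 - 5*U) = -5 + (35 + 25*U) = 30 + 25*U)
(-N(0, -40))*n(10) = (-0*(-40))*(30 + 25*10) = (-1*0)*(30 + 250) = 0*280 = 0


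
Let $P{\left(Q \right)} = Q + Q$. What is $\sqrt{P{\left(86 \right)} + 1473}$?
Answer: $\sqrt{1645} \approx 40.559$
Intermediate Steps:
$P{\left(Q \right)} = 2 Q$
$\sqrt{P{\left(86 \right)} + 1473} = \sqrt{2 \cdot 86 + 1473} = \sqrt{172 + 1473} = \sqrt{1645}$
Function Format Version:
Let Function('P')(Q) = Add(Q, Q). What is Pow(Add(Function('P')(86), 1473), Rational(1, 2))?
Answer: Pow(1645, Rational(1, 2)) ≈ 40.559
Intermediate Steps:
Function('P')(Q) = Mul(2, Q)
Pow(Add(Function('P')(86), 1473), Rational(1, 2)) = Pow(Add(Mul(2, 86), 1473), Rational(1, 2)) = Pow(Add(172, 1473), Rational(1, 2)) = Pow(1645, Rational(1, 2))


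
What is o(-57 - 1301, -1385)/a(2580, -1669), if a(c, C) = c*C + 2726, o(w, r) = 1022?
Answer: -511/2151647 ≈ -0.00023749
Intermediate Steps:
a(c, C) = 2726 + C*c (a(c, C) = C*c + 2726 = 2726 + C*c)
o(-57 - 1301, -1385)/a(2580, -1669) = 1022/(2726 - 1669*2580) = 1022/(2726 - 4306020) = 1022/(-4303294) = 1022*(-1/4303294) = -511/2151647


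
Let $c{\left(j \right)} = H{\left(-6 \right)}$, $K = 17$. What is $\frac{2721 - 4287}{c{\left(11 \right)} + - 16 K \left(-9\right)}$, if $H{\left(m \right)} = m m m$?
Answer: $- \frac{87}{124} \approx -0.70161$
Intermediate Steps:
$H{\left(m \right)} = m^{3}$ ($H{\left(m \right)} = m^{2} m = m^{3}$)
$c{\left(j \right)} = -216$ ($c{\left(j \right)} = \left(-6\right)^{3} = -216$)
$\frac{2721 - 4287}{c{\left(11 \right)} + - 16 K \left(-9\right)} = \frac{2721 - 4287}{-216 + \left(-16\right) 17 \left(-9\right)} = - \frac{1566}{-216 - -2448} = - \frac{1566}{-216 + 2448} = - \frac{1566}{2232} = \left(-1566\right) \frac{1}{2232} = - \frac{87}{124}$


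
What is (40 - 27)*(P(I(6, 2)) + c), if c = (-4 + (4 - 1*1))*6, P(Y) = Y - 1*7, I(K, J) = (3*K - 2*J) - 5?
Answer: -52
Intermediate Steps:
I(K, J) = -5 - 2*J + 3*K (I(K, J) = (-2*J + 3*K) - 5 = -5 - 2*J + 3*K)
P(Y) = -7 + Y (P(Y) = Y - 7 = -7 + Y)
c = -6 (c = (-4 + (4 - 1))*6 = (-4 + 3)*6 = -1*6 = -6)
(40 - 27)*(P(I(6, 2)) + c) = (40 - 27)*((-7 + (-5 - 2*2 + 3*6)) - 6) = 13*((-7 + (-5 - 4 + 18)) - 6) = 13*((-7 + 9) - 6) = 13*(2 - 6) = 13*(-4) = -52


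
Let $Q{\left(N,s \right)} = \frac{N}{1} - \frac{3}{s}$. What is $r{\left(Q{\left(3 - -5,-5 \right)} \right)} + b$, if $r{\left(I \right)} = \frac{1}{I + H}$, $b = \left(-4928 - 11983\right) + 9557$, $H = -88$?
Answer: $- \frac{2919543}{397} \approx -7354.0$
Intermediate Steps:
$Q{\left(N,s \right)} = N - \frac{3}{s}$ ($Q{\left(N,s \right)} = N 1 - \frac{3}{s} = N - \frac{3}{s}$)
$b = -7354$ ($b = -16911 + 9557 = -7354$)
$r{\left(I \right)} = \frac{1}{-88 + I}$ ($r{\left(I \right)} = \frac{1}{I - 88} = \frac{1}{-88 + I}$)
$r{\left(Q{\left(3 - -5,-5 \right)} \right)} + b = \frac{1}{-88 + \left(\left(3 - -5\right) - \frac{3}{-5}\right)} - 7354 = \frac{1}{-88 + \left(\left(3 + 5\right) - - \frac{3}{5}\right)} - 7354 = \frac{1}{-88 + \left(8 + \frac{3}{5}\right)} - 7354 = \frac{1}{-88 + \frac{43}{5}} - 7354 = \frac{1}{- \frac{397}{5}} - 7354 = - \frac{5}{397} - 7354 = - \frac{2919543}{397}$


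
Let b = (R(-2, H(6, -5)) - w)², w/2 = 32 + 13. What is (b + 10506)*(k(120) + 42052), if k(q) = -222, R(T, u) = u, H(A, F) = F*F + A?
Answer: 585076210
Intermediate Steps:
H(A, F) = A + F² (H(A, F) = F² + A = A + F²)
w = 90 (w = 2*(32 + 13) = 2*45 = 90)
b = 3481 (b = ((6 + (-5)²) - 1*90)² = ((6 + 25) - 90)² = (31 - 90)² = (-59)² = 3481)
(b + 10506)*(k(120) + 42052) = (3481 + 10506)*(-222 + 42052) = 13987*41830 = 585076210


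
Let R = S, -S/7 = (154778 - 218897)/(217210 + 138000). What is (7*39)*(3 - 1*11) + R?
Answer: -775329807/355210 ≈ -2182.7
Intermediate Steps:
S = 448833/355210 (S = -7*(154778 - 218897)/(217210 + 138000) = -(-448833)/355210 = -7*(-64119/355210) = 448833/355210 ≈ 1.2636)
R = 448833/355210 ≈ 1.2636
(7*39)*(3 - 1*11) + R = (7*39)*(3 - 1*11) + 448833/355210 = 273*(3 - 11) + 448833/355210 = 273*(-8) + 448833/355210 = -2184 + 448833/355210 = -775329807/355210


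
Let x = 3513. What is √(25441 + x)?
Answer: √28954 ≈ 170.16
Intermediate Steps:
√(25441 + x) = √(25441 + 3513) = √28954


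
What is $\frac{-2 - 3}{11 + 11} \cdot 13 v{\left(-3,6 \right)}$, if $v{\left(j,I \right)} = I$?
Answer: $- \frac{195}{11} \approx -17.727$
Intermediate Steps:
$\frac{-2 - 3}{11 + 11} \cdot 13 v{\left(-3,6 \right)} = \frac{-2 - 3}{11 + 11} \cdot 13 \cdot 6 = - \frac{5}{22} \cdot 13 \cdot 6 = \left(-5\right) \frac{1}{22} \cdot 13 \cdot 6 = \left(- \frac{5}{22}\right) 13 \cdot 6 = \left(- \frac{65}{22}\right) 6 = - \frac{195}{11}$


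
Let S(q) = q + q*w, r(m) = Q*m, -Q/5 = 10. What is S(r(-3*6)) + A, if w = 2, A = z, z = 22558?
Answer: 25258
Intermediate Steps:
A = 22558
Q = -50 (Q = -5*10 = -50)
r(m) = -50*m
S(q) = 3*q (S(q) = q + q*2 = q + 2*q = 3*q)
S(r(-3*6)) + A = 3*(-(-150)*6) + 22558 = 3*(-50*(-18)) + 22558 = 3*900 + 22558 = 2700 + 22558 = 25258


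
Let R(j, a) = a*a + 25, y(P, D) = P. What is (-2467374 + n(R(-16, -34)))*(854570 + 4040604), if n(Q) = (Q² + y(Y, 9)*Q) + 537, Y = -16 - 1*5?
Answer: -5369403771598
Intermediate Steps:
Y = -21 (Y = -16 - 5 = -21)
R(j, a) = 25 + a² (R(j, a) = a² + 25 = 25 + a²)
n(Q) = 537 + Q² - 21*Q (n(Q) = (Q² - 21*Q) + 537 = 537 + Q² - 21*Q)
(-2467374 + n(R(-16, -34)))*(854570 + 4040604) = (-2467374 + (537 + (25 + (-34)²)² - 21*(25 + (-34)²)))*(854570 + 4040604) = (-2467374 + (537 + (25 + 1156)² - 21*(25 + 1156)))*4895174 = (-2467374 + (537 + 1181² - 21*1181))*4895174 = (-2467374 + (537 + 1394761 - 24801))*4895174 = (-2467374 + 1370497)*4895174 = -1096877*4895174 = -5369403771598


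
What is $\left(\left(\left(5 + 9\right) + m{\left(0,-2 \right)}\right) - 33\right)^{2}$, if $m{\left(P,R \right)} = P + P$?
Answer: $361$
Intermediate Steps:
$m{\left(P,R \right)} = 2 P$
$\left(\left(\left(5 + 9\right) + m{\left(0,-2 \right)}\right) - 33\right)^{2} = \left(\left(\left(5 + 9\right) + 2 \cdot 0\right) - 33\right)^{2} = \left(\left(14 + 0\right) - 33\right)^{2} = \left(14 - 33\right)^{2} = \left(-19\right)^{2} = 361$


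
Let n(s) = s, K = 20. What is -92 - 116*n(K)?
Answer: -2412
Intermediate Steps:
-92 - 116*n(K) = -92 - 116*20 = -92 - 2320 = -2412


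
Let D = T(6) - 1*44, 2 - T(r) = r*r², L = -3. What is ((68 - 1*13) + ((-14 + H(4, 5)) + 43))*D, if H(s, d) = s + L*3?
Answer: -20382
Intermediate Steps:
H(s, d) = -9 + s (H(s, d) = s - 3*3 = s - 9 = -9 + s)
T(r) = 2 - r³ (T(r) = 2 - r*r² = 2 - r³)
D = -258 (D = (2 - 1*6³) - 1*44 = (2 - 1*216) - 44 = (2 - 216) - 44 = -214 - 44 = -258)
((68 - 1*13) + ((-14 + H(4, 5)) + 43))*D = ((68 - 1*13) + ((-14 + (-9 + 4)) + 43))*(-258) = ((68 - 13) + ((-14 - 5) + 43))*(-258) = (55 + (-19 + 43))*(-258) = (55 + 24)*(-258) = 79*(-258) = -20382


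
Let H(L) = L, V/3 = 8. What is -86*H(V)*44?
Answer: -90816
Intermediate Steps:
V = 24 (V = 3*8 = 24)
-86*H(V)*44 = -86*24*44 = -2064*44 = -90816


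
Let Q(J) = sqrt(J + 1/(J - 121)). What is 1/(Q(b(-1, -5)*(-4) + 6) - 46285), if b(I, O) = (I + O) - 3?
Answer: -3656515/169241793458 - sqrt(262043)/169241793458 ≈ -2.1608e-5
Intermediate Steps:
b(I, O) = -3 + I + O
Q(J) = sqrt(J + 1/(-121 + J))
1/(Q(b(-1, -5)*(-4) + 6) - 46285) = 1/(sqrt((1 + ((-3 - 1 - 5)*(-4) + 6)*(-121 + ((-3 - 1 - 5)*(-4) + 6)))/(-121 + ((-3 - 1 - 5)*(-4) + 6))) - 46285) = 1/(sqrt((1 + (-9*(-4) + 6)*(-121 + (-9*(-4) + 6)))/(-121 + (-9*(-4) + 6))) - 46285) = 1/(sqrt((1 + (36 + 6)*(-121 + (36 + 6)))/(-121 + (36 + 6))) - 46285) = 1/(sqrt((1 + 42*(-121 + 42))/(-121 + 42)) - 46285) = 1/(sqrt((1 + 42*(-79))/(-79)) - 46285) = 1/(sqrt(-(1 - 3318)/79) - 46285) = 1/(sqrt(-1/79*(-3317)) - 46285) = 1/(sqrt(3317/79) - 46285) = 1/(sqrt(262043)/79 - 46285) = 1/(-46285 + sqrt(262043)/79)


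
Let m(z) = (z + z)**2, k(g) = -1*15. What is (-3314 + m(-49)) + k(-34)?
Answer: 6275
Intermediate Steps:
k(g) = -15
m(z) = 4*z**2 (m(z) = (2*z)**2 = 4*z**2)
(-3314 + m(-49)) + k(-34) = (-3314 + 4*(-49)**2) - 15 = (-3314 + 4*2401) - 15 = (-3314 + 9604) - 15 = 6290 - 15 = 6275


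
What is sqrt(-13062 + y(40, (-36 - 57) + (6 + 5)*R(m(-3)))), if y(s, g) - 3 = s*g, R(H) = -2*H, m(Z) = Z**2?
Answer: I*sqrt(24699) ≈ 157.16*I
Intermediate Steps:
y(s, g) = 3 + g*s (y(s, g) = 3 + s*g = 3 + g*s)
sqrt(-13062 + y(40, (-36 - 57) + (6 + 5)*R(m(-3)))) = sqrt(-13062 + (3 + ((-36 - 57) + (6 + 5)*(-2*(-3)**2))*40)) = sqrt(-13062 + (3 + (-93 + 11*(-2*9))*40)) = sqrt(-13062 + (3 + (-93 + 11*(-18))*40)) = sqrt(-13062 + (3 + (-93 - 198)*40)) = sqrt(-13062 + (3 - 291*40)) = sqrt(-13062 + (3 - 11640)) = sqrt(-13062 - 11637) = sqrt(-24699) = I*sqrt(24699)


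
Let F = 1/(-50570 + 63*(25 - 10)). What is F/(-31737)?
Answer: 1/1574948625 ≈ 6.3494e-10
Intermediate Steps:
F = -1/49625 (F = 1/(-50570 + 63*15) = 1/(-50570 + 945) = 1/(-49625) = -1/49625 ≈ -2.0151e-5)
F/(-31737) = -1/49625/(-31737) = -1/49625*(-1/31737) = 1/1574948625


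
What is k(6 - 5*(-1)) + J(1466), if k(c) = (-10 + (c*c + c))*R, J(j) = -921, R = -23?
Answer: -3727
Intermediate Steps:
k(c) = 230 - 23*c - 23*c**2 (k(c) = (-10 + (c*c + c))*(-23) = (-10 + (c**2 + c))*(-23) = (-10 + (c + c**2))*(-23) = (-10 + c + c**2)*(-23) = 230 - 23*c - 23*c**2)
k(6 - 5*(-1)) + J(1466) = (230 - 23*(6 - 5*(-1)) - 23*(6 - 5*(-1))**2) - 921 = (230 - 23*(6 + 5) - 23*(6 + 5)**2) - 921 = (230 - 23*11 - 23*11**2) - 921 = (230 - 253 - 23*121) - 921 = (230 - 253 - 2783) - 921 = -2806 - 921 = -3727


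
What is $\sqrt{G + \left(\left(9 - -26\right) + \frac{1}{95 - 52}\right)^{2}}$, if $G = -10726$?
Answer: $\frac{i \sqrt{17564338}}{43} \approx 97.465 i$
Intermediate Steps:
$\sqrt{G + \left(\left(9 - -26\right) + \frac{1}{95 - 52}\right)^{2}} = \sqrt{-10726 + \left(\left(9 - -26\right) + \frac{1}{95 - 52}\right)^{2}} = \sqrt{-10726 + \left(\left(9 + 26\right) + \frac{1}{43}\right)^{2}} = \sqrt{-10726 + \left(35 + \frac{1}{43}\right)^{2}} = \sqrt{-10726 + \left(\frac{1506}{43}\right)^{2}} = \sqrt{-10726 + \frac{2268036}{1849}} = \sqrt{- \frac{17564338}{1849}} = \frac{i \sqrt{17564338}}{43}$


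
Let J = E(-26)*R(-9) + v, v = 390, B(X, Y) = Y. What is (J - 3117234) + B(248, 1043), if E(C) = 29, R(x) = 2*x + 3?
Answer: -3116236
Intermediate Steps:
R(x) = 3 + 2*x
J = -45 (J = 29*(3 + 2*(-9)) + 390 = 29*(3 - 18) + 390 = 29*(-15) + 390 = -435 + 390 = -45)
(J - 3117234) + B(248, 1043) = (-45 - 3117234) + 1043 = -3117279 + 1043 = -3116236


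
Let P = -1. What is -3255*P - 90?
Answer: 3165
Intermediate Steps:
-3255*P - 90 = -3255*(-1) - 90 = -155*(-21) - 90 = 3255 - 90 = 3165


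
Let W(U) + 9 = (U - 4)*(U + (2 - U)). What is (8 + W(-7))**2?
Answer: 529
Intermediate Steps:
W(U) = -17 + 2*U (W(U) = -9 + (U - 4)*(U + (2 - U)) = -9 + (-4 + U)*2 = -9 + (-8 + 2*U) = -17 + 2*U)
(8 + W(-7))**2 = (8 + (-17 + 2*(-7)))**2 = (8 + (-17 - 14))**2 = (8 - 31)**2 = (-23)**2 = 529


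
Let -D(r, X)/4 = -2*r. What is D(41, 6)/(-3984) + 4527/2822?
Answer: 6442/4233 ≈ 1.5219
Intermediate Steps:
D(r, X) = 8*r (D(r, X) = -(-8)*r = 8*r)
D(41, 6)/(-3984) + 4527/2822 = (8*41)/(-3984) + 4527/2822 = 328*(-1/3984) + 4527*(1/2822) = -41/498 + 4527/2822 = 6442/4233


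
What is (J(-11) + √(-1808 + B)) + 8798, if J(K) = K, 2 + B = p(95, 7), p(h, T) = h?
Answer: 8787 + 7*I*√35 ≈ 8787.0 + 41.413*I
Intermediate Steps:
B = 93 (B = -2 + 95 = 93)
(J(-11) + √(-1808 + B)) + 8798 = (-11 + √(-1808 + 93)) + 8798 = (-11 + √(-1715)) + 8798 = (-11 + 7*I*√35) + 8798 = 8787 + 7*I*√35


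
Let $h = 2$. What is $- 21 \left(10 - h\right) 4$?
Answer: $-672$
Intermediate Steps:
$- 21 \left(10 - h\right) 4 = - 21 \left(10 - 2\right) 4 = \left(-21\right) 8 \cdot 4 = \left(-168\right) 4 = -672$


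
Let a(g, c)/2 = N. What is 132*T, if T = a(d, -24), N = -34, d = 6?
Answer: -8976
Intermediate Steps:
a(g, c) = -68 (a(g, c) = 2*(-34) = -68)
T = -68
132*T = 132*(-68) = -8976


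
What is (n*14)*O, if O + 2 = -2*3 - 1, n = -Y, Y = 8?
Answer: 1008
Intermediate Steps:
n = -8 (n = -1*8 = -8)
O = -9 (O = -2 + (-2*3 - 1) = -2 + (-6 - 1) = -2 - 7 = -9)
(n*14)*O = -8*14*(-9) = -112*(-9) = 1008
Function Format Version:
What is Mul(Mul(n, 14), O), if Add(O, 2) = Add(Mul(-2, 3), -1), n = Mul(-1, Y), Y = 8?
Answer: 1008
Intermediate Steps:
n = -8 (n = Mul(-1, 8) = -8)
O = -9 (O = Add(-2, Add(Mul(-2, 3), -1)) = Add(-2, Add(-6, -1)) = Add(-2, -7) = -9)
Mul(Mul(n, 14), O) = Mul(Mul(-8, 14), -9) = Mul(-112, -9) = 1008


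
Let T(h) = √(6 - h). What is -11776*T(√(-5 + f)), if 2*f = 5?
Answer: -5888*√(24 - 2*I*√10) ≈ -29090.0 + 3768.7*I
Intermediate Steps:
f = 5/2 (f = (½)*5 = 5/2 ≈ 2.5000)
-11776*T(√(-5 + f)) = -11776*√(6 - √(-5 + 5/2)) = -11776*√(6 - √(-5/2)) = -11776*√(6 - I*√10/2)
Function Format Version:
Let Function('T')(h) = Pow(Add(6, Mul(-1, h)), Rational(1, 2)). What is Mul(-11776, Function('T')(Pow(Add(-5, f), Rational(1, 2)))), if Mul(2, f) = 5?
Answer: Mul(-5888, Pow(Add(24, Mul(-2, I, Pow(10, Rational(1, 2)))), Rational(1, 2))) ≈ Add(-29090., Mul(3768.7, I))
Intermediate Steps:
f = Rational(5, 2) (f = Mul(Rational(1, 2), 5) = Rational(5, 2) ≈ 2.5000)
Mul(-11776, Function('T')(Pow(Add(-5, f), Rational(1, 2)))) = Mul(-11776, Pow(Add(6, Mul(-1, Pow(Add(-5, Rational(5, 2)), Rational(1, 2)))), Rational(1, 2))) = Mul(-11776, Pow(Add(6, Mul(-1, Pow(Rational(-5, 2), Rational(1, 2)))), Rational(1, 2))) = Mul(-11776, Pow(Add(6, Mul(-1, Mul(Rational(1, 2), I, Pow(10, Rational(1, 2))))), Rational(1, 2))) = Mul(-11776, Pow(Add(6, Mul(Rational(-1, 2), I, Pow(10, Rational(1, 2)))), Rational(1, 2)))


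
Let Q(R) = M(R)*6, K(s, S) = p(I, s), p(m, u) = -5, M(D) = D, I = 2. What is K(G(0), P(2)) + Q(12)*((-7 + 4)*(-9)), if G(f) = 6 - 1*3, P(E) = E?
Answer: 1939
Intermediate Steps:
G(f) = 3 (G(f) = 6 - 3 = 3)
K(s, S) = -5
Q(R) = 6*R (Q(R) = R*6 = 6*R)
K(G(0), P(2)) + Q(12)*((-7 + 4)*(-9)) = -5 + (6*12)*((-7 + 4)*(-9)) = -5 + 72*(-3*(-9)) = -5 + 72*27 = -5 + 1944 = 1939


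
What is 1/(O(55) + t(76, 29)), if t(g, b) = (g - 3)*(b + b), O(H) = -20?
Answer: 1/4214 ≈ 0.00023730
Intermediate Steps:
t(g, b) = 2*b*(-3 + g) (t(g, b) = (-3 + g)*(2*b) = 2*b*(-3 + g))
1/(O(55) + t(76, 29)) = 1/(-20 + 2*29*(-3 + 76)) = 1/(-20 + 2*29*73) = 1/(-20 + 4234) = 1/4214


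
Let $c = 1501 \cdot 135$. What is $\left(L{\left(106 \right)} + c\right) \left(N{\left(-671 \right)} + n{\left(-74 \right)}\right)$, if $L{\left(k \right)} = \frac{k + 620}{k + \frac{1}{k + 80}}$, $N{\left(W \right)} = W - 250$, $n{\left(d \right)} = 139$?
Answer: $- \frac{3124472656842}{19717} \approx -1.5847 \cdot 10^{8}$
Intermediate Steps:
$N{\left(W \right)} = -250 + W$ ($N{\left(W \right)} = W - 250 = -250 + W$)
$c = 202635$
$L{\left(k \right)} = \frac{620 + k}{k + \frac{1}{80 + k}}$
$\left(L{\left(106 \right)} + c\right) \left(N{\left(-671 \right)} + n{\left(-74 \right)}\right) = \left(\frac{49600 + 106^{2} + 700 \cdot 106}{1 + 106^{2} + 80 \cdot 106} + 202635\right) \left(\left(-250 - 671\right) + 139\right) = \left(\frac{49600 + 11236 + 74200}{1 + 11236 + 8480} + 202635\right) \left(-921 + 139\right) = \left(\frac{1}{19717} \cdot 135036 + 202635\right) \left(-782\right) = \left(\frac{135036}{19717} + 202635\right) \left(-782\right) = \frac{3995489331}{19717} \left(-782\right) = - \frac{3124472656842}{19717}$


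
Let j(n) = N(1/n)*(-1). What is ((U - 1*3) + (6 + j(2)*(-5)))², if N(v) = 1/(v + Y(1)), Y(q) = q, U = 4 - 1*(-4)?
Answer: 1849/9 ≈ 205.44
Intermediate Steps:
U = 8 (U = 4 + 4 = 8)
N(v) = 1/(1 + v) (N(v) = 1/(v + 1) = 1/(1 + v))
j(n) = -1/(1 + 1/n)
((U - 1*3) + (6 + j(2)*(-5)))² = ((8 - 1*3) + (6 - 1*2/(1 + 2)*(-5)))² = ((8 - 3) + (6 - 1*2/3*(-5)))² = (5 + (6 - 1*2*⅓*(-5)))² = (5 + (6 - ⅔*(-5)))² = (5 + (6 + 10/3))² = (5 + 28/3)² = (43/3)² = 1849/9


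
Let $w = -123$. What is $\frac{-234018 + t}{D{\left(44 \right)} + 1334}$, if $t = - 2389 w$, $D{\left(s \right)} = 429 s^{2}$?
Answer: $\frac{59829}{831878} \approx 0.07192$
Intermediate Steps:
$t = 293847$ ($t = \left(-2389\right) \left(-123\right) = 293847$)
$\frac{-234018 + t}{D{\left(44 \right)} + 1334} = \frac{-234018 + 293847}{429 \cdot 44^{2} + 1334} = \frac{59829}{429 \cdot 1936 + 1334} = \frac{59829}{830544 + 1334} = \frac{59829}{831878}$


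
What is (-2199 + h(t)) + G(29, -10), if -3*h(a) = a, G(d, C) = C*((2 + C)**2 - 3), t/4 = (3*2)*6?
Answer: -2857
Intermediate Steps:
t = 144 (t = 4*((3*2)*6) = 4*(6*6) = 4*36 = 144)
G(d, C) = C*(-3 + (2 + C)**2)
h(a) = -a/3
(-2199 + h(t)) + G(29, -10) = (-2199 - 1/3*144) - 10*(-3 + (2 - 10)**2) = (-2199 - 48) - 10*(-3 + (-8)**2) = -2247 - 10*(-3 + 64) = -2247 - 10*61 = -2247 - 610 = -2857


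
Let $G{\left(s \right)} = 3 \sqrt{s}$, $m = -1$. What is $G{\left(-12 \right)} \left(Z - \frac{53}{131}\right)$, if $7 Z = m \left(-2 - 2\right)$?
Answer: $\frac{918 i \sqrt{3}}{917} \approx 1.7339 i$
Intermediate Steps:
$Z = \frac{4}{7}$ ($Z = \frac{\left(-1\right) \left(-2 - 2\right)}{7} = \frac{\left(-1\right) \left(-4\right)}{7} = \frac{1}{7} \cdot 4 = \frac{4}{7} \approx 0.57143$)
$G{\left(-12 \right)} \left(Z - \frac{53}{131}\right) = 3 \sqrt{-12} \left(\frac{4}{7} - \frac{53}{131}\right) = 3 \cdot 2 i \sqrt{3} \left(\frac{4}{7} - \frac{53}{131}\right) = 6 i \sqrt{3} \left(\frac{4}{7} - \frac{53}{131}\right) = 6 i \sqrt{3} \cdot \frac{153}{917} = \frac{918 i \sqrt{3}}{917}$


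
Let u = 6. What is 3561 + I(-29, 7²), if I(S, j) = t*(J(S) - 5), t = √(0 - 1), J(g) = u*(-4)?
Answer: 3561 - 29*I ≈ 3561.0 - 29.0*I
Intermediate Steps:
J(g) = -24 (J(g) = 6*(-4) = -24)
t = I (t = √(-1) = I ≈ 1.0*I)
I(S, j) = -29*I (I(S, j) = I*(-24 - 5) = I*(-29) = -29*I)
3561 + I(-29, 7²) = 3561 - 29*I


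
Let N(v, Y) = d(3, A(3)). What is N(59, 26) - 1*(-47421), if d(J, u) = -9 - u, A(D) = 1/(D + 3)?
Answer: 284471/6 ≈ 47412.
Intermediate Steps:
A(D) = 1/(3 + D)
N(v, Y) = -55/6 (N(v, Y) = -9 - 1/(3 + 3) = -9 - 1/6 = -55/6)
N(59, 26) - 1*(-47421) = -55/6 - 1*(-47421) = -55/6 + 47421 = 284471/6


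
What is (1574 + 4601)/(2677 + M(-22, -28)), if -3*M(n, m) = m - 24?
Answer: 18525/8083 ≈ 2.2918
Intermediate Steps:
M(n, m) = 8 - m/3 (M(n, m) = -(m - 24)/3 = -(-24 + m)/3 = 8 - m/3)
(1574 + 4601)/(2677 + M(-22, -28)) = (1574 + 4601)/(2677 + (8 - ⅓*(-28))) = 6175/(2677 + (8 + 28/3)) = 6175/(2677 + 52/3) = 6175/(8083/3) = 6175*(3/8083) = 18525/8083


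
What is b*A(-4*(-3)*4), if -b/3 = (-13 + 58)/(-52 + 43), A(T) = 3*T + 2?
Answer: 2190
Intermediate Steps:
A(T) = 2 + 3*T
b = 15 (b = -3*(-13 + 58)/(-52 + 43) = -135/(-9) = -135*(-1)/9 = -3*(-5) = 15)
b*A(-4*(-3)*4) = 15*(2 + 3*(-4*(-3)*4)) = 15*(2 + 3*(12*4)) = 15*(2 + 3*48) = 15*(2 + 144) = 15*146 = 2190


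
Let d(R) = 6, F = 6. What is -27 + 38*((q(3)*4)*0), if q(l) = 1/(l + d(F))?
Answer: -27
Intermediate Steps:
q(l) = 1/(6 + l) (q(l) = 1/(l + 6) = 1/(6 + l))
-27 + 38*((q(3)*4)*0) = -27 + 38*((4/(6 + 3))*0) = -27 + 38*((4/9)*0) = -27 + 38*0 = -27 + 0 = -27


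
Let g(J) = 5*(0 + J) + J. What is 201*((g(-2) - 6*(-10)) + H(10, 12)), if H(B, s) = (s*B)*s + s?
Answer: 301500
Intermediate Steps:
g(J) = 6*J (g(J) = 5*J + J = 6*J)
H(B, s) = s + B*s**2 (H(B, s) = (B*s)*s + s = B*s**2 + s = s + B*s**2)
201*((g(-2) - 6*(-10)) + H(10, 12)) = 201*((6*(-2) - 6*(-10)) + 12*(1 + 10*12)) = 201*((-12 + 60) + 12*(1 + 120)) = 201*(48 + 12*121) = 201*(48 + 1452) = 201*1500 = 301500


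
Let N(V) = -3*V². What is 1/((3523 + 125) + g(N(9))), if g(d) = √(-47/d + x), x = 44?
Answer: 886464/3233809933 - 9*√32217/3233809933 ≈ 0.00027362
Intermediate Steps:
g(d) = √(44 - 47/d) (g(d) = √(-47/d + 44) = √(44 - 47/d))
1/((3523 + 125) + g(N(9))) = 1/((3523 + 125) + √(44 - 47/((-3*9²)))) = 1/(3648 + √(44 - 47/((-3*81)))) = 1/(3648 + √(44 - 47/(-243))) = 1/(3648 + √(44 - 47*(-1/243))) = 1/(3648 + √(44 + 47/243)) = 1/(3648 + √(10739/243)) = 1/(3648 + √32217/27)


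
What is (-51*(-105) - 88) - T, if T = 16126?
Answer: -10859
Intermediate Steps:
(-51*(-105) - 88) - T = (-51*(-105) - 88) - 1*16126 = (5355 - 88) - 16126 = 5267 - 16126 = -10859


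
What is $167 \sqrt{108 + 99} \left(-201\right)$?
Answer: $- 100701 \sqrt{23} \approx -4.8295 \cdot 10^{5}$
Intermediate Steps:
$167 \sqrt{108 + 99} \left(-201\right) = 167 \sqrt{207} \left(-201\right) = 167 \cdot 3 \sqrt{23} \left(-201\right) = 501 \sqrt{23} \left(-201\right) = - 100701 \sqrt{23}$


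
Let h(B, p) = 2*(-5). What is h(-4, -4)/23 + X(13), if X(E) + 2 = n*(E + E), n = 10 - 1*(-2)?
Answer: 7120/23 ≈ 309.57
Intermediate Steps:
n = 12 (n = 10 + 2 = 12)
h(B, p) = -10
X(E) = -2 + 24*E (X(E) = -2 + 12*(E + E) = -2 + 12*(2*E) = -2 + 24*E)
h(-4, -4)/23 + X(13) = -10/23 + (-2 + 24*13) = -10*1/23 + (-2 + 312) = -10/23 + 310 = 7120/23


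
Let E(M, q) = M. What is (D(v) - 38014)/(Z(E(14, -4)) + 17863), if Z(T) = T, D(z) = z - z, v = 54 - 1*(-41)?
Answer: -38014/17877 ≈ -2.1264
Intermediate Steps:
v = 95 (v = 54 + 41 = 95)
D(z) = 0
(D(v) - 38014)/(Z(E(14, -4)) + 17863) = (0 - 38014)/(14 + 17863) = -38014/17877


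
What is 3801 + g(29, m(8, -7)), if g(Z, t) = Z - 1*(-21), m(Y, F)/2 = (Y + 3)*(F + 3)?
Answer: 3851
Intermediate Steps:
m(Y, F) = 2*(3 + F)*(3 + Y) (m(Y, F) = 2*((Y + 3)*(F + 3)) = 2*((3 + Y)*(3 + F)) = 2*((3 + F)*(3 + Y)) = 2*(3 + F)*(3 + Y))
g(Z, t) = 21 + Z (g(Z, t) = Z + 21 = 21 + Z)
3801 + g(29, m(8, -7)) = 3801 + (21 + 29) = 3801 + 50 = 3851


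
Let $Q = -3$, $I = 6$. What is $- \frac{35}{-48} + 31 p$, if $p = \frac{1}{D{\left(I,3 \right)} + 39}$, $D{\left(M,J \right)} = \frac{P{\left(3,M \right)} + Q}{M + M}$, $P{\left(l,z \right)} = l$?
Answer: $\frac{317}{208} \approx 1.524$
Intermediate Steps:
$D{\left(M,J \right)} = 0$ ($D{\left(M,J \right)} = \frac{3 - 3}{M + M} = \frac{0}{2 M} = 0 \frac{1}{2 M} = 0$)
$p = \frac{1}{39}$ ($p = \frac{1}{0 + 39} = \frac{1}{39} \approx 0.025641$)
$- \frac{35}{-48} + 31 p = - \frac{35}{-48} + 31 \cdot \frac{1}{39} = \left(-35\right) \left(- \frac{1}{48}\right) + \frac{31}{39} = \frac{35}{48} + \frac{31}{39} = \frac{317}{208}$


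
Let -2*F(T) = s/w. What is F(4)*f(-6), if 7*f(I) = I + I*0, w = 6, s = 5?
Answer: 5/14 ≈ 0.35714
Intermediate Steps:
f(I) = I/7 (f(I) = (I + I*0)/7 = (I + 0)/7 = I/7)
F(T) = -5/12 (F(T) = -5/(2*6) = -½*⅚ = -5/12)
F(4)*f(-6) = -5*(-6)/84 = -5/12*(-6/7) = 5/14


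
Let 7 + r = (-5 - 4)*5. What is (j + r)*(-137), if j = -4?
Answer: 7672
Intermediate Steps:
r = -52 (r = -7 + (-5 - 4)*5 = -7 - 9*5 = -7 - 45 = -52)
(j + r)*(-137) = (-4 - 52)*(-137) = -56*(-137) = 7672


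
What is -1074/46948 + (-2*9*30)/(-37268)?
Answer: -15159/1807498 ≈ -0.0083867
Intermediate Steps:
-1074/46948 + (-2*9*30)/(-37268) = -1074*1/46948 - 18*30*(-1/37268) = -537/23474 - 540*(-1/37268) = -537/23474 + 135/9317 = -15159/1807498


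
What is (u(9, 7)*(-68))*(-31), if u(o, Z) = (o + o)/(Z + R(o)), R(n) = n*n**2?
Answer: 4743/92 ≈ 51.554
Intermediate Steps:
R(n) = n**3
u(o, Z) = 2*o/(Z + o**3) (u(o, Z) = (o + o)/(Z + o**3) = (2*o)/(Z + o**3) = 2*o/(Z + o**3))
(u(9, 7)*(-68))*(-31) = ((2*9/(7 + 9**3))*(-68))*(-31) = ((2*9/(7 + 729))*(-68))*(-31) = ((2*9/736)*(-68))*(-31) = ((2*9*(1/736))*(-68))*(-31) = ((9/368)*(-68))*(-31) = -153/92*(-31) = 4743/92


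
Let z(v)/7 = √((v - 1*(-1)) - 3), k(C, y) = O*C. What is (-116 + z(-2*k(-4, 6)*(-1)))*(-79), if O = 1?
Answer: 9164 - 553*I*√10 ≈ 9164.0 - 1748.7*I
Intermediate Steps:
k(C, y) = C (k(C, y) = 1*C = C)
z(v) = 7*√(-2 + v) (z(v) = 7*√((v - 1*(-1)) - 3) = 7*√((v + 1) - 3) = 7*√((1 + v) - 3) = 7*√(-2 + v))
(-116 + z(-2*k(-4, 6)*(-1)))*(-79) = (-116 + 7*√(-2 - 2*(-4)*(-1)))*(-79) = (-116 + 7*√(-2 + 8*(-1)))*(-79) = (-116 + 7*√(-2 - 8))*(-79) = (-116 + 7*√(-10))*(-79) = (-116 + 7*(I*√10))*(-79) = (-116 + 7*I*√10)*(-79) = 9164 - 553*I*√10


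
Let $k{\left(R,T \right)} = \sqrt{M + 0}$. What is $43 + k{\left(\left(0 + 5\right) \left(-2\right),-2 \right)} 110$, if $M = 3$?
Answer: $43 + 110 \sqrt{3} \approx 233.53$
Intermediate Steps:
$k{\left(R,T \right)} = \sqrt{3}$ ($k{\left(R,T \right)} = \sqrt{3 + 0} = \sqrt{3}$)
$43 + k{\left(\left(0 + 5\right) \left(-2\right),-2 \right)} 110 = 43 + \sqrt{3} \cdot 110 = 43 + 110 \sqrt{3}$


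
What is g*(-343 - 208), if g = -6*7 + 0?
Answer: 23142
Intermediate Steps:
g = -42 (g = -42 + 0 = -42)
g*(-343 - 208) = -42*(-343 - 208) = -42*(-551) = 23142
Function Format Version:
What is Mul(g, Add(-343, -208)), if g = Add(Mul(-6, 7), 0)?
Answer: 23142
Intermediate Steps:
g = -42 (g = Add(-42, 0) = -42)
Mul(g, Add(-343, -208)) = Mul(-42, Add(-343, -208)) = Mul(-42, -551) = 23142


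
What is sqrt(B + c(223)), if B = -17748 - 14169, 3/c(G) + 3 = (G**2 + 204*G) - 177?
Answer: 9*I*sqrt(3559254466634)/95041 ≈ 178.65*I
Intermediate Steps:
c(G) = 3/(-180 + G**2 + 204*G) (c(G) = 3/(-3 + ((G**2 + 204*G) - 177)) = 3/(-3 + (-177 + G**2 + 204*G)) = 3/(-180 + G**2 + 204*G))
B = -31917
sqrt(B + c(223)) = sqrt(-31917 + 3/(-180 + 223**2 + 204*223)) = sqrt(-31917 + 3/(-180 + 49729 + 45492)) = sqrt(-31917 + 3/95041) = sqrt(-3033423594/95041) = 9*I*sqrt(3559254466634)/95041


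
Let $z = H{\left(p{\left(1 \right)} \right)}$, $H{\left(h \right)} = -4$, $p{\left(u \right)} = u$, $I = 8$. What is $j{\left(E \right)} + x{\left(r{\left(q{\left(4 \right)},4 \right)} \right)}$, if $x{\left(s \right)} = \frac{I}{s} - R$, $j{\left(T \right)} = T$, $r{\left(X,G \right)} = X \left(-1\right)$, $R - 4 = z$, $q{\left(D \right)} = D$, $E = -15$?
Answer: $-17$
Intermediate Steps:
$z = -4$
$R = 0$ ($R = 4 - 4 = 0$)
$r{\left(X,G \right)} = - X$
$x{\left(s \right)} = \frac{8}{s}$ ($x{\left(s \right)} = \frac{8}{s} - 0 = \frac{8}{s} + 0 = \frac{8}{s}$)
$j{\left(E \right)} + x{\left(r{\left(q{\left(4 \right)},4 \right)} \right)} = -15 + \frac{8}{\left(-1\right) 4} = -15 + \frac{8}{-4} = -15 + 8 \left(- \frac{1}{4}\right) = -15 - 2 = -17$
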